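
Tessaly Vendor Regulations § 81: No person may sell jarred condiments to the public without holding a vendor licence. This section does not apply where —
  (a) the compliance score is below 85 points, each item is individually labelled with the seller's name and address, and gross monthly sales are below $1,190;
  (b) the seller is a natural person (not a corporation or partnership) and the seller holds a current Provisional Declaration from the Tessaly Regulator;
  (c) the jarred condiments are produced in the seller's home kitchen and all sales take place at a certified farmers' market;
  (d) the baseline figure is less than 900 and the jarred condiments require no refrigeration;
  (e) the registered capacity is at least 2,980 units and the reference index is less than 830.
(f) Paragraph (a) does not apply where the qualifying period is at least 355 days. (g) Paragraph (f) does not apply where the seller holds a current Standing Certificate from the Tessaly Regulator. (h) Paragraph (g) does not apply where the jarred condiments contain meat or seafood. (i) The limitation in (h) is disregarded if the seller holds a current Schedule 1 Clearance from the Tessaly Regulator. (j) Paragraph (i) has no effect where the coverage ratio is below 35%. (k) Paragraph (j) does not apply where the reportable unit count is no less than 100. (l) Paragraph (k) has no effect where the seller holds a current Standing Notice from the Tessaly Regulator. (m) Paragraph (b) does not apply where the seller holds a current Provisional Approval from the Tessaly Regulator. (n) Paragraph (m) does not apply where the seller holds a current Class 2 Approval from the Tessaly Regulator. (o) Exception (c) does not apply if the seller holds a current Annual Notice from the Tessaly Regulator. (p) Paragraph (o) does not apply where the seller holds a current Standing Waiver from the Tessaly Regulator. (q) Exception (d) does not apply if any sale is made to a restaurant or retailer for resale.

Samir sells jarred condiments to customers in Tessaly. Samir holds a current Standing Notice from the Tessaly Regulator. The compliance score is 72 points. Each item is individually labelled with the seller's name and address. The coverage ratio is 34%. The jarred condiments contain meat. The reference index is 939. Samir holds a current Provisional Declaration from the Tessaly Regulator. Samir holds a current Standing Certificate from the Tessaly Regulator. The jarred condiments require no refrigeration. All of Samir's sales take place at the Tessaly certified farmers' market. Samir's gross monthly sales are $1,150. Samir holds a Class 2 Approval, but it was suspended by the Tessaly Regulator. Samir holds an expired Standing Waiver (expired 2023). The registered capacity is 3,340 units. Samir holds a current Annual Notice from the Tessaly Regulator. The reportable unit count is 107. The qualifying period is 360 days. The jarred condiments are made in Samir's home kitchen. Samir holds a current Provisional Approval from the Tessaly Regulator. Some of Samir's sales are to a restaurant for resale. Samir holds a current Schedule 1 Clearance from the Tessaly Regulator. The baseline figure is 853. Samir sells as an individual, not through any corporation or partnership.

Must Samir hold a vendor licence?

Exception (a): the compliance score is 72 points, below the 85 points limit; items are individually labelled; gross monthly sales are $1,150, below the $1,190 limit — every condition holds. Turning to paragraphs (f)–(l): (f) operates against (a): the qualifying period is 360 days, meeting the 355 days threshold. (g) would limit (f) — a current Standing Certificate is held — but (h) sets (g) aside: (h) operates against (g): the jarred condiments contain meat. (i) would limit (h) — a current Schedule 1 Clearance is held — but (j) sets (i) aside: (j) operates against (i): the coverage ratio is 34%, below the 35% limit. (k) applies (the reportable unit count is 107, meeting the 100 threshold), but is displaced by (l): (l) applies — a current Standing Notice is held. (a) is therefore removed.
All of (b)'s requirements are met (the seller is a natural person; a current Provisional Declaration is held). Turning to paragraphs (m)–(n): (m) operates against (b): a current Provisional Approval is held. (n) is not engaged (no current Class 2 Approval is held), so (m) stands. Exception (b) does not apply.
Exception (c) is satisfied on its face — the jarred condiments are home-kitchen produced; all sales are at a certified farmers' market. Turning to paragraphs (o)–(p): (o) is engaged — a current Annual Notice is held. (p) does not operate here (the Standing Waiver is not current), so (o) stands. Exception (c) does not apply.
All of (d)'s requirements are met (the baseline figure is 853, less than the 900 limit; the jarred condiments are shelf-stable). But: (q) operates against (d): some sales are to a restaurant for resale. So (d) is unavailable.
Exception (e) fails — the reference index is 939, not less than 830.
No exception displaces § 81.

Yes — Samir must hold a vendor licence.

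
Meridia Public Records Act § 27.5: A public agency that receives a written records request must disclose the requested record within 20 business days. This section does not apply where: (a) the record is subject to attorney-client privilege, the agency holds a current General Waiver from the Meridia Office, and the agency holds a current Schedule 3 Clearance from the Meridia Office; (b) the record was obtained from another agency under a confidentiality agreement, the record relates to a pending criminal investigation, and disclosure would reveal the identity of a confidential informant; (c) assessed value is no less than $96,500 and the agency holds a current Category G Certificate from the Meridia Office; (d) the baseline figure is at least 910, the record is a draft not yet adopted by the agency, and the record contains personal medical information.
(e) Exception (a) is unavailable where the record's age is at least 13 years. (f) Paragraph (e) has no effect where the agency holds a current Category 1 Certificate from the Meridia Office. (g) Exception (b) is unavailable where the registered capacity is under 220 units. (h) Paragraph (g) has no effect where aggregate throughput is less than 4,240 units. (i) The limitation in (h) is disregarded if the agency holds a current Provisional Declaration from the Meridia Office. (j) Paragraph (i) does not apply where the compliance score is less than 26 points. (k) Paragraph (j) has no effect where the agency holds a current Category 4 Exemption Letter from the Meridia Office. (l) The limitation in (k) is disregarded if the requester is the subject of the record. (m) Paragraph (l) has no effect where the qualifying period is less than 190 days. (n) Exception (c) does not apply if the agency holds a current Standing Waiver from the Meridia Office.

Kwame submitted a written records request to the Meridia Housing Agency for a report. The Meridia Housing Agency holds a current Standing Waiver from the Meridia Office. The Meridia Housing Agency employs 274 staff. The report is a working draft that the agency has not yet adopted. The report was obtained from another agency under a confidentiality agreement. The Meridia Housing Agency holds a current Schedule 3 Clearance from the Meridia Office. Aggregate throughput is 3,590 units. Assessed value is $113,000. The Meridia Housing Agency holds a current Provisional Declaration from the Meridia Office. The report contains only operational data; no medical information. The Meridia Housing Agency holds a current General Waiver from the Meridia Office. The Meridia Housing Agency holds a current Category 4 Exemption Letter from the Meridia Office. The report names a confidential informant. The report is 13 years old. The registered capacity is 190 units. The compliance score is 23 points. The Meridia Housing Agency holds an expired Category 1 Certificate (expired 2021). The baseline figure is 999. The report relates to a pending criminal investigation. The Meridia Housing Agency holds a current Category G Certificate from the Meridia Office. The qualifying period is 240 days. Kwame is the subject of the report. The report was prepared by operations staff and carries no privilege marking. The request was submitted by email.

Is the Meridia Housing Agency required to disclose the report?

Exception (a) does not apply: the report carries no privilege marking.
All of (b)'s requirements are met (the report was obtained under a confidentiality agreement; the report relates to a pending investigation; the report names a confidential informant). Considering the limiting provisions: (g) would limit (b) — the registered capacity is 190 units, under the 220 units limit — but (h) sets (g) aside: (h) operates against (g): aggregate throughput is 3,590 units, less than the 4,240 units limit. (i) would limit (h) — a current Provisional Declaration is held — but (j) sets (i) aside: (j) is engaged — the compliance score is 23 points, less than the 26 points limit. (k) would limit (j) — a current Category 4 Exemption Letter is held — but (l) sets (k) aside: (l) operates against (k): Kwame is the subject of the report. (m), which would lift (l), is inapplicable — the qualifying period is 240 days, not less than 190 days. So (b) applies.
Exception (c)'s conditions are all satisfied: assessed value is $113,000, meeting the $96,500 threshold; a current Category G Certificate is held. But applying paragraph (n): (n) operates against (c): a current Standing Waiver is held. (c) is therefore removed.
Exception (d) requires that the record contains personal medical information; but the report contains only operational data, so (d) is unavailable.

No — exception (b) applies; the Meridia Housing Agency is not required to disclose the report.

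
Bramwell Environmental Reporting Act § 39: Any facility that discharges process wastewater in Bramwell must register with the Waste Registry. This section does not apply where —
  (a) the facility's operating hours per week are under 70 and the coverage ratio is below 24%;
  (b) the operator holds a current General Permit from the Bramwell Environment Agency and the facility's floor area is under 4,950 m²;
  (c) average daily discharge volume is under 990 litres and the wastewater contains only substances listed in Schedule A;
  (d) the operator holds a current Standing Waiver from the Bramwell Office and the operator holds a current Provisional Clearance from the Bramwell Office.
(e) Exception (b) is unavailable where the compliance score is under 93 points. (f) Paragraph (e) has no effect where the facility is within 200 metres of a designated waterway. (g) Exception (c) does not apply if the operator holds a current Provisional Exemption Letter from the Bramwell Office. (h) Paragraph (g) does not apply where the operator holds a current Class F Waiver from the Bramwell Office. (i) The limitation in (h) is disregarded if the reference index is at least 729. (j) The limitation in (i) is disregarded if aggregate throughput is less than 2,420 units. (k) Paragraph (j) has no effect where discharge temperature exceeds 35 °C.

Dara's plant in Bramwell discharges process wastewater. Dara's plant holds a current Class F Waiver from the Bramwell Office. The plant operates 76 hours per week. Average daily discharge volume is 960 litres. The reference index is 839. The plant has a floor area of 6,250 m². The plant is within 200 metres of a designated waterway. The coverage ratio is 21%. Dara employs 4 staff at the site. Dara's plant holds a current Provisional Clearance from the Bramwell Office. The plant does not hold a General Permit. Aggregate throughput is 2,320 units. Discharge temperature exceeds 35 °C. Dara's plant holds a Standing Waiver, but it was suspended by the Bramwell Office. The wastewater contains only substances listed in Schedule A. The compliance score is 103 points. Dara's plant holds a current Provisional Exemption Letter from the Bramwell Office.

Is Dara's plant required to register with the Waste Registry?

Exception (a) requires that the facility's operating hours per week are under 70; but the facility's operating hours per week are 76, not under 70, so (a) is unavailable.
Exception (b) fails — no General Permit is held.
All of (c)'s requirements are met (average daily discharge volume is 960 litres, under the 990 litres limit; the wastewater is Schedule-A-only). Turning to paragraphs (g)–(k): (g) is engaged — a current Provisional Exemption Letter is held. (h) would limit (g) — a current Class F Waiver is held — but (i) sets (h) aside: (i) operates against (h): the reference index is 839, meeting the 729 threshold. (j) would limit (i) — aggregate throughput is 2,320 units, less than the 2,420 units limit — but (k) sets (j) aside: (k) operates against (j): discharge temperature exceeds 35 °C. Exception (c) does not apply.
Exception (d) requires that the operator holds a current Standing Waiver from the Bramwell Office; but there is no Standing Waiver in force, so (d) is unavailable.
Every exception is unavailable, so the rule governs.

Yes — Dara's plant must register with the Waste Registry.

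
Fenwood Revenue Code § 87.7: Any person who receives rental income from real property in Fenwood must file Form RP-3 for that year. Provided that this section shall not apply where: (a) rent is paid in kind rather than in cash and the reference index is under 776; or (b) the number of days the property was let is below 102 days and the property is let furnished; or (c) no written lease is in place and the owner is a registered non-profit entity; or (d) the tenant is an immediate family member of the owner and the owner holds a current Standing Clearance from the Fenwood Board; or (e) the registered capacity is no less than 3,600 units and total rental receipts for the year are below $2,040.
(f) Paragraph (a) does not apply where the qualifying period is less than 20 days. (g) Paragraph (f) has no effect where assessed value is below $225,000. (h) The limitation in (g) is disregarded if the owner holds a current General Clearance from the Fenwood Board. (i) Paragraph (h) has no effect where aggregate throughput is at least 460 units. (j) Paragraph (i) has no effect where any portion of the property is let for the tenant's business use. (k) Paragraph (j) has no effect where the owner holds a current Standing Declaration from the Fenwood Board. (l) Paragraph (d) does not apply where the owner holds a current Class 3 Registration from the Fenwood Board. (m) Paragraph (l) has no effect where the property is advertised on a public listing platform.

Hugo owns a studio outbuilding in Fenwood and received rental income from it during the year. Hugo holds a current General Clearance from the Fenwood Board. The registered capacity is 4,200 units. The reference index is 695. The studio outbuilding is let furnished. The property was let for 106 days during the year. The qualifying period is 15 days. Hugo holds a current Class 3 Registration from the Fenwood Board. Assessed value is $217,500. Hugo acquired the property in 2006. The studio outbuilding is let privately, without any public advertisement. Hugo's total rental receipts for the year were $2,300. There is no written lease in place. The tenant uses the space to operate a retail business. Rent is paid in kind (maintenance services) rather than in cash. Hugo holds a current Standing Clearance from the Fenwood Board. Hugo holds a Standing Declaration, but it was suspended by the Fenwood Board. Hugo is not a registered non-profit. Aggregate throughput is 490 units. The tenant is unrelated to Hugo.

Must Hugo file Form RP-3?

Yes — Hugo must file Form RP-3.

Exception (a) is satisfied on its face — rent is paid in kind; the reference index is 695, under the 776 limit. However, paragraphs (f)–(k) must be considered: (f) operates — the qualifying period is 15 days, less than the 20 days limit. (g) applies (assessed value is $217,500, below the $225,000 limit), but is overridden by (h): (h) operates against (g): a current General Clearance is held. (i) would limit (h) — aggregate throughput is 490 units, meeting the 460 units threshold — but (j) sets (i) aside: (j) operates against (i): the space is let for business use. (k), which would lift (j), is not triggered — the Standing Declaration is not current. (a) is therefore removed.
Exception (b) does not apply: the number of days the property was let is 106 days, not below 102 days.
Exception (c) fails — Hugo is not a registered non-profit.
Exception (d) requires that the tenant is an immediate family member of the owner; but the tenant is unrelated to the owner, so (d) is unavailable.
Exception (e) does not apply: total rental receipts for the year are $2,300, not below $2,040.
Every exception is unavailable, so the rule governs.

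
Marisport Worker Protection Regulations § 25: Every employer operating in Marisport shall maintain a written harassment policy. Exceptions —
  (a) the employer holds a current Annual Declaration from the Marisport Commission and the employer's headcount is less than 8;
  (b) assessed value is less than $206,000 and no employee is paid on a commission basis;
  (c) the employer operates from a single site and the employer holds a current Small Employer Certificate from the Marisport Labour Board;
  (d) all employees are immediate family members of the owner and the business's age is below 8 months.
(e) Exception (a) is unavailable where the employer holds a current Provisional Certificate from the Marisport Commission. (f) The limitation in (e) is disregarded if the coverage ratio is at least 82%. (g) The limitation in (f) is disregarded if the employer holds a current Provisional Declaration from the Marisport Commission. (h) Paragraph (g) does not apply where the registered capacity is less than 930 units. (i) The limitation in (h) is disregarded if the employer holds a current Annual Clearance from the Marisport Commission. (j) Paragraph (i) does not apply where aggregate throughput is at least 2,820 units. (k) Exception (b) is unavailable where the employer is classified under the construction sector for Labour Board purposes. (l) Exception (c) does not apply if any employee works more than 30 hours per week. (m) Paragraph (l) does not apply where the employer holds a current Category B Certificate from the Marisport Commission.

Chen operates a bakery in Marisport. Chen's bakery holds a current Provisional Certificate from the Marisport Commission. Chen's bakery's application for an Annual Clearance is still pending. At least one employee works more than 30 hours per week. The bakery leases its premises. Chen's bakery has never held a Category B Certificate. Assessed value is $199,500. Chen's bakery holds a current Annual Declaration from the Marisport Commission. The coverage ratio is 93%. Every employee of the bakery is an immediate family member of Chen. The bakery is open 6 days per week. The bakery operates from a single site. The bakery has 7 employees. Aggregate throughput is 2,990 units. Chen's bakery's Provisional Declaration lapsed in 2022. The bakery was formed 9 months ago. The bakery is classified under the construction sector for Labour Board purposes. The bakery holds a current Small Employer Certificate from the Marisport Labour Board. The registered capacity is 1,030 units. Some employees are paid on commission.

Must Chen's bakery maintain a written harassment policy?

All of (a)'s requirements are met (a current Annual Declaration is held; the employer's headcount is 7, less than the 8 limit). Under paragraphs (e)–(j): (e) would limit (a) — a current Provisional Certificate is held — but (f) sets (e) aside: (f) operates against (e): the coverage ratio is 93%, meeting the 82% threshold. (g), which would lift (f), is inapplicable — the Provisional Declaration is not current. (a) remains available.
Exception (b) fails — some employees are paid on commission.
Exception (c)'s conditions are all satisfied: the employer operates from a single site; a current Small Employer Certificate is held. But: (l) operates against (c): at least one employee exceeds 30 hours/week. (m) is not triggered (no current Category B Certificate is held), so (l) stands. (c) is therefore removed.
Exception (d) fails — the business's age is 9 months, not below 8 months.

No — exception (a) applies; Chen's bakery is not required to maintain a written harassment policy.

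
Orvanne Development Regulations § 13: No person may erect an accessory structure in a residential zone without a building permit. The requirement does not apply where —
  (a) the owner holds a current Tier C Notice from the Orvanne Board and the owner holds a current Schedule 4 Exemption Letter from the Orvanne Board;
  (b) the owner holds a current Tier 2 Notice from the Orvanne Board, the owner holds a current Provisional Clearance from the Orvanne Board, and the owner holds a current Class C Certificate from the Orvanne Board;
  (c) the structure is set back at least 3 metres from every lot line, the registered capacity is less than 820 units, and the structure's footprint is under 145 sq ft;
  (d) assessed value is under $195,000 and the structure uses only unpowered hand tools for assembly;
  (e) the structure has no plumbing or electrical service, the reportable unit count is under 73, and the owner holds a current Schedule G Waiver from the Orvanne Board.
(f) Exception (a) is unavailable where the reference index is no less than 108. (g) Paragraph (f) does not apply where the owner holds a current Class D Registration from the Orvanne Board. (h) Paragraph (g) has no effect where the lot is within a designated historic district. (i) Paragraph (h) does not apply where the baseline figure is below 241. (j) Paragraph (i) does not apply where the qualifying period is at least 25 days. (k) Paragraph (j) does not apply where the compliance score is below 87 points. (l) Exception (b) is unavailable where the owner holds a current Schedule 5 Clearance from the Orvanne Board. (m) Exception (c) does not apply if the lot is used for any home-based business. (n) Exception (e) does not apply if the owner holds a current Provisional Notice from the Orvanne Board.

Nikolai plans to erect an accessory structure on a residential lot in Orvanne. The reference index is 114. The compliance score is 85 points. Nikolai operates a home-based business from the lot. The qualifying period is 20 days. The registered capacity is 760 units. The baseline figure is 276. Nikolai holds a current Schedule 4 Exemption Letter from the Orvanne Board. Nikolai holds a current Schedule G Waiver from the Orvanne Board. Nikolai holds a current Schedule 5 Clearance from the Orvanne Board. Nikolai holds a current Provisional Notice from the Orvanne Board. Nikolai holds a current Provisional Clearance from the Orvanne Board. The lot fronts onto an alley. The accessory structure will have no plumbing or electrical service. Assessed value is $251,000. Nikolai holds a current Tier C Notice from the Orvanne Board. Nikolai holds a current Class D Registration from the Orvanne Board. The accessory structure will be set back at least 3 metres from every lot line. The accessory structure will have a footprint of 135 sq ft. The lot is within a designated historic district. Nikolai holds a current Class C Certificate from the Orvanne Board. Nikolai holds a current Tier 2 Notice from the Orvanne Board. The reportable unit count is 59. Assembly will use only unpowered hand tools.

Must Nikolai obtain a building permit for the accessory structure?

Exception (a)'s conditions are all satisfied: a current Tier C Notice is held; a current Schedule 4 Exemption Letter is held. However, paragraphs (f)–(k) must be considered: (f) operates — the reference index is 114, meeting the 108 threshold. (g) operates (a current Class D Registration is held), but is set aside by (h): (h) operates — the lot is in a historic district. (i) is not triggered (the baseline figure is 276, not below 241), so (h) stands. (a) is therefore removed.
Exception (b)'s conditions are all satisfied: a current Tier 2 Notice is held; a current Provisional Clearance is held; a current Class C Certificate is held. But applying paragraph (l): (l) applies — a current Schedule 5 Clearance is held. So (b) is unavailable.
All of (c)'s requirements are met (the setback is at least 3 m on every side; the registered capacity is 760 units, less than the 820 units limit; the structure's footprint is 135 sq ft, under the 145 sq ft limit). But: (m) is engaged — a home-based business operates on the lot. So (c) is unavailable.
Exception (d) requires that assessed value is under $195,000; but assessed value is $251,000, not under $195,000, so (d) is unavailable.
All of (e)'s requirements are met (there is no plumbing or electrical service; the reportable unit count is 59, under the 73 limit; a current Schedule G Waiver is held). However, paragraph (n) must be considered: (n) operates against (e): a current Provisional Notice is held. So (e) is unavailable.
No exception applies. The general rule governs.

Yes — Nikolai must obtain a building permit.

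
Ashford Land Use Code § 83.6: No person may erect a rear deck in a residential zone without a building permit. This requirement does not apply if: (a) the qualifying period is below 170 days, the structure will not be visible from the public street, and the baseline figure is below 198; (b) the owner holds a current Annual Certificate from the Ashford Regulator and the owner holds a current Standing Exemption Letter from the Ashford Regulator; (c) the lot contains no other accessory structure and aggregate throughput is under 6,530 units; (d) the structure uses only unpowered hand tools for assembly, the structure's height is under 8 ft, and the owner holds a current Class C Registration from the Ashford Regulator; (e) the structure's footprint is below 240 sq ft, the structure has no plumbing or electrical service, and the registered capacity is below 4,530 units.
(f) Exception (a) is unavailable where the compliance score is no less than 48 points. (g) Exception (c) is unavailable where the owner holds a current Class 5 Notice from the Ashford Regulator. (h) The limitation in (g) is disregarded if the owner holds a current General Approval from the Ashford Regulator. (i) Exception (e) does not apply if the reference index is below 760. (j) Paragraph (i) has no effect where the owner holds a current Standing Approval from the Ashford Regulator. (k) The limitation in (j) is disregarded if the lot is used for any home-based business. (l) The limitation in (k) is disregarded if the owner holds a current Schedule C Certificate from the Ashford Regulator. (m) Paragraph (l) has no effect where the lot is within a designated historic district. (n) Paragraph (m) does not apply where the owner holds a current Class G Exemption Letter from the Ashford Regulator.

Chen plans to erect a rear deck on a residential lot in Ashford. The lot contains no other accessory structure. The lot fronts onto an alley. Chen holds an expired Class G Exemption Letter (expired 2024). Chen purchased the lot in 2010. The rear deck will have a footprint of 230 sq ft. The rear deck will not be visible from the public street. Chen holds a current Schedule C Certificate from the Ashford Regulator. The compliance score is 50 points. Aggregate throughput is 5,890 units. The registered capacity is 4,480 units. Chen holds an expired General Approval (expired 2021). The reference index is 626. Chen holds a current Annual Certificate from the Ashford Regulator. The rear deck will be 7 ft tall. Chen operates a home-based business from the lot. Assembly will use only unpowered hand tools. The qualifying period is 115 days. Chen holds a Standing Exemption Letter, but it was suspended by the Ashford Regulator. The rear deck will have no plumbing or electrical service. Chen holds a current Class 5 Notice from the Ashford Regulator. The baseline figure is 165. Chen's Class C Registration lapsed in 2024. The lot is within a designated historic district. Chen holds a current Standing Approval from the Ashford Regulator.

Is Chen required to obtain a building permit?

Yes — Chen must obtain a building permit.

Exception (a)'s conditions are all satisfied: the qualifying period is 115 days, below the 170 days limit; the structure will not be visible from the street; the baseline figure is 165, below the 198 limit. However, paragraph (f) must be considered: (f) operates — the compliance score is 50 points, meeting the 48 points threshold. Exception (a) does not apply.
Exception (b) fails — no current Standing Exemption Letter is held.
All of (c)'s requirements are met (the lot has no other accessory structure; aggregate throughput is 5,890 units, under the 6,530 units limit). But: (g) operates against (c): a current Class 5 Notice is held. (h) is inapplicable (there is no General Approval in force), so (g) stands. (c) is therefore removed.
Exception (d) requires that the owner holds a current Class C Registration from the Ashford Regulator; but the Class C Registration is not current, so (d) is unavailable.
Exception (e) is satisfied on its face — the structure's footprint is 230 sq ft, below the 240 sq ft limit; there is no plumbing or electrical service; the registered capacity is 4,480 units, below the 4,530 units limit. But applying paragraphs (i)–(n): (i) is triggered — the reference index is 626, below the 760 limit. (j) would limit (i) — a current Standing Approval is held — but (k) sets (j) aside: (k) applies — a home-based business operates on the lot. (l) would limit (k) — a current Schedule C Certificate is held — but (m) sets (l) aside: (m) operates against (l): the lot is in a historic district. (n) is inapplicable (the Class G Exemption Letter is not current), so (m) stands. (e) is therefore removed.
None of the exceptions is available; § 83.6 applies in full.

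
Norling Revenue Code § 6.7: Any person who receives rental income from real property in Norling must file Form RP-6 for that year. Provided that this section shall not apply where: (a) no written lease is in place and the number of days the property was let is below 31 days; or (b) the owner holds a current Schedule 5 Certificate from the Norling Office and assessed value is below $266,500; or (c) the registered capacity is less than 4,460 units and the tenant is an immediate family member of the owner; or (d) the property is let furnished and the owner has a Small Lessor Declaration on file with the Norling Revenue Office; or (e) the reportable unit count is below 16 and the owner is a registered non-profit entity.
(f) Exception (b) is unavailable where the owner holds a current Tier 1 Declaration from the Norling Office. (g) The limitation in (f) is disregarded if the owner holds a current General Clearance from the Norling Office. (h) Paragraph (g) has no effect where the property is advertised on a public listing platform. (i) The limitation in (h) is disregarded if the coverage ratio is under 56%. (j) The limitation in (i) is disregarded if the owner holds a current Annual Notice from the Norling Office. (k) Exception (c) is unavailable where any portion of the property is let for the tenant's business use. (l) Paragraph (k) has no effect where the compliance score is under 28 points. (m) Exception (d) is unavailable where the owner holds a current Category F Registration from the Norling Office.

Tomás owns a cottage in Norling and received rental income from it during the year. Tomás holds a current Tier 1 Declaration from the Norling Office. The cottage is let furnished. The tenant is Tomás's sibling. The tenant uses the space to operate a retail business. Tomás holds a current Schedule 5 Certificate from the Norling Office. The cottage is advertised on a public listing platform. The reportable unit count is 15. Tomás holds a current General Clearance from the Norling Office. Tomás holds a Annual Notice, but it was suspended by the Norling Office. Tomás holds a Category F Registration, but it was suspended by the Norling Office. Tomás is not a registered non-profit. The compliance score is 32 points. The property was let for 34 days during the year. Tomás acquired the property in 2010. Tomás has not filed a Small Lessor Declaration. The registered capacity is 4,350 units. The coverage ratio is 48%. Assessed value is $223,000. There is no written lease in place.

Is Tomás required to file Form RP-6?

Exception (a) does not apply: the number of days the property was let is 34 days, not below 31 days.
All of (b)'s requirements are met (a current Schedule 5 Certificate is held; assessed value is $223,000, below the $266,500 limit). Considering the limiting provisions: (f) operates (a current Tier 1 Declaration is held), but is itself disapplied by (g): (g) operates against (f): a current General Clearance is held. (h) would limit (g) — the property is publicly advertised — but (i) sets (h) aside: (i) operates — the coverage ratio is 48%, under the 56% limit. (j), which would lift (i), is not engaged — there is no Annual Notice in force. So (b) applies.
Exception (c): the registered capacity is 4,350 units, less than the 4,460 units limit; the tenant is an immediate family member — every condition holds. However, paragraphs (k)–(l) must be considered: (k) operates against (c): the space is let for business use. (l), which would lift (k), is inapplicable — the compliance score is 32 points, not under 28 points. Exception (c) does not apply.
Exception (d) fails — no Small Lessor Declaration is on file.
Exception (e) fails — Tomás is not a registered non-profit.

No — exception (b) applies; Tomás is not required to file Form RP-6.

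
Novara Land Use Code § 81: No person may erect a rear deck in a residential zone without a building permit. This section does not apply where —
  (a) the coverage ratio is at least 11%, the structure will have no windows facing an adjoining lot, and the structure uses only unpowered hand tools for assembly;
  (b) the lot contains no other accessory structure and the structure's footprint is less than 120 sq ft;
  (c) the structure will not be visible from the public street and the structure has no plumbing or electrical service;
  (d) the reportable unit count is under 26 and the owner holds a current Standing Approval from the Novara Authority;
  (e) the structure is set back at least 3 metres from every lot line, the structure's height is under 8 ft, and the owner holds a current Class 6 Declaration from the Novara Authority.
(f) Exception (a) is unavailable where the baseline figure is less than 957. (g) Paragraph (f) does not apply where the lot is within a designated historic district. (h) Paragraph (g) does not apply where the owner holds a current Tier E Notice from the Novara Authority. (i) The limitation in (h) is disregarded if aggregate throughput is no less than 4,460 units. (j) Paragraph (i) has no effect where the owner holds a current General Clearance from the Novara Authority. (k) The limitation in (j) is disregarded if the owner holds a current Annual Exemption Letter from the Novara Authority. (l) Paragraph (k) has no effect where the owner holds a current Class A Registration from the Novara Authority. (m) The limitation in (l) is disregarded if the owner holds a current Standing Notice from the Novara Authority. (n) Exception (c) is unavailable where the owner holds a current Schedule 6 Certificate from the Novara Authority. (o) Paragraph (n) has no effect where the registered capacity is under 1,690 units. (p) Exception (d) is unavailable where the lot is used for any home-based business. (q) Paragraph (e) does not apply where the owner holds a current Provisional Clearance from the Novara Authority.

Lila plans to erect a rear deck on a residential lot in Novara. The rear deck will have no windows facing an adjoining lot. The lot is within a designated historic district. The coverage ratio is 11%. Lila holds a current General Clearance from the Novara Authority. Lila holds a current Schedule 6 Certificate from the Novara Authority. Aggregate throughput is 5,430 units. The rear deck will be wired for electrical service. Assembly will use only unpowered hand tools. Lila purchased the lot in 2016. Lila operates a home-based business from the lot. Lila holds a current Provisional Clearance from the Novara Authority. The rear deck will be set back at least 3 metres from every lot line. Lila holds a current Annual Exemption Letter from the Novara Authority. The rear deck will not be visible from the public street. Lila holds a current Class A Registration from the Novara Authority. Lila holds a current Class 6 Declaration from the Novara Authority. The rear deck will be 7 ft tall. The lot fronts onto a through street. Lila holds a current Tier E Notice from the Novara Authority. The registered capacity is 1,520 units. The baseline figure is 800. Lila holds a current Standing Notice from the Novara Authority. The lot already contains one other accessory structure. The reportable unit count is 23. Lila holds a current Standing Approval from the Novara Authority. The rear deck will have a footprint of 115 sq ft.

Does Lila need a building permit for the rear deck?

No — exception (a) applies; Lila does not need a building permit.

Exception (a) is satisfied on its face — the coverage ratio is 11%, meeting the 11% threshold; no windows face an adjoining lot; assembly uses only hand tools. Under paragraphs (f)–(m): (f) applies (the baseline figure is 800, less than the 957 limit), but is displaced by (g): (g) operates against (f): the lot is in a historic district. (h) would limit (g) — a current Tier E Notice is held — but (i) sets (h) aside: (i) operates against (h): aggregate throughput is 5,430 units, meeting the 4,460 units threshold. (j) is triggered (a current General Clearance is held), but is overridden by (k): (k) operates against (j): a current Annual Exemption Letter is held. (l) is triggered (a current Class A Registration is held), but yields to (m): (m) operates against (l): a current Standing Notice is held. Exception (a) stands.
Exception (b) requires that the lot contains no other accessory structure; but the lot already has another accessory structure, so (b) is unavailable.
Exception (c) fails — electrical service is planned.
Exception (d): the reportable unit count is 23, under the 26 limit; a current Standing Approval is held — every condition holds. But: (p) operates against (d): a home-based business operates on the lot. (d) is therefore removed.
Exception (e): the setback is at least 3 m on every side; the structure's height is 7 ft, under the 8 ft limit; a current Class 6 Declaration is held — every condition holds. But applying paragraph (q): (q) operates — a current Provisional Clearance is held. Exception (e) does not apply.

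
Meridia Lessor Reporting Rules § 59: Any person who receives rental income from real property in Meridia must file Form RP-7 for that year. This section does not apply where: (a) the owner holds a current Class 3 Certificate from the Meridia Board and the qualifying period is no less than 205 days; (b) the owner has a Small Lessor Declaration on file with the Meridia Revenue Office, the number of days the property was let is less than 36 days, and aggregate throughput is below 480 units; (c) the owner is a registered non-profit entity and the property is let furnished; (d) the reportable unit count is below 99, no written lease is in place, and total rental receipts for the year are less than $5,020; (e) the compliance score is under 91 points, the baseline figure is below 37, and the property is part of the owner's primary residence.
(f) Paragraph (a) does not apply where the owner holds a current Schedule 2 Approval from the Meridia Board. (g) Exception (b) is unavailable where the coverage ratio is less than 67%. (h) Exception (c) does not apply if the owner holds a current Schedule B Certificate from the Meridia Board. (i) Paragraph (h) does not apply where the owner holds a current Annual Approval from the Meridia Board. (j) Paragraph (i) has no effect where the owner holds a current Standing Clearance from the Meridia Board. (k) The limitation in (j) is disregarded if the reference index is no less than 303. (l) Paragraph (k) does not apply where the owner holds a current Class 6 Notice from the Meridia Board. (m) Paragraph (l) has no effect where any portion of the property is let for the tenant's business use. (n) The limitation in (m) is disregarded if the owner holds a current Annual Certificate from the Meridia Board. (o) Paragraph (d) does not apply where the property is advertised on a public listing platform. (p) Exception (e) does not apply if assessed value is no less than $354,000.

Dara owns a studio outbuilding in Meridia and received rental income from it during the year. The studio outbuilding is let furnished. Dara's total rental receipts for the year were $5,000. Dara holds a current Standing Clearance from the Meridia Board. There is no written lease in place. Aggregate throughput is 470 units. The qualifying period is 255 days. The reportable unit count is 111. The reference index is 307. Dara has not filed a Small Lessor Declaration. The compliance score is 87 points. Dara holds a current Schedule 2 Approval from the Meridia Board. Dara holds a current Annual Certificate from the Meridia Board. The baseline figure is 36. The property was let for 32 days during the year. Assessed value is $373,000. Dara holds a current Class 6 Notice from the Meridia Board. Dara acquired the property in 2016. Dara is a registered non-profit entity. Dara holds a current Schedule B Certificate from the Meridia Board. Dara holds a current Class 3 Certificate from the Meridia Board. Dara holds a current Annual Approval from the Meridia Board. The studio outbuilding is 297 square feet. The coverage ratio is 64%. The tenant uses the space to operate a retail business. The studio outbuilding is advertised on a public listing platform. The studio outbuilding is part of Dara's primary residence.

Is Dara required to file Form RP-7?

Yes — Dara must file Form RP-7.

All of (a)'s requirements are met (a current Class 3 Certificate is held; the qualifying period is 255 days, meeting the 205 days threshold). Turning to paragraph (f): (f) operates against (a): a current Schedule 2 Approval is held. (a) is therefore removed.
Exception (b) requires that the owner has a Small Lessor Declaration on file with the Meridia Revenue Office; but no Small Lessor Declaration is on file, so (b) is unavailable.
Exception (c)'s conditions are all satisfied: Dara is a registered non-profit; the property is let furnished. But: (h) operates against (c): a current Schedule B Certificate is held. (i) would limit (h) — a current Annual Approval is held — but (j) sets (i) aside: (j) operates — a current Standing Clearance is held. (k) would limit (j) — the reference index is 307, meeting the 303 threshold — but (l) sets (k) aside: (l) is engaged — a current Class 6 Notice is held. (m) operates (the space is let for business use), but is set aside by (n): (n) applies — a current Annual Certificate is held. Exception (c) does not apply.
Exception (d) fails — the reportable unit count is 111, not below 99.
Exception (e): the compliance score is 87 points, under the 91 points limit; the baseline figure is 36, below the 37 limit; the studio outbuilding is part of the primary residence — every condition holds. However, paragraph (p) must be considered: (p) operates — assessed value is $373,000, meeting the $354,000 threshold. So (e) is unavailable.
No exception displaces § 59.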